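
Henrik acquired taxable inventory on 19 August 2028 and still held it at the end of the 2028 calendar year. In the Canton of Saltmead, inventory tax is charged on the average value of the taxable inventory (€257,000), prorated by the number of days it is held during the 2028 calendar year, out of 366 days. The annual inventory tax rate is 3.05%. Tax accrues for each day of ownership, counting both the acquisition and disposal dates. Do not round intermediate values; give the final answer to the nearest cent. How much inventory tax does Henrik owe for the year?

€2,891.25

Days held (19 August – 31 December 2028): 135 out of 366
Tax = €257,000 × 3.05% × 135/366 = €2,891.2500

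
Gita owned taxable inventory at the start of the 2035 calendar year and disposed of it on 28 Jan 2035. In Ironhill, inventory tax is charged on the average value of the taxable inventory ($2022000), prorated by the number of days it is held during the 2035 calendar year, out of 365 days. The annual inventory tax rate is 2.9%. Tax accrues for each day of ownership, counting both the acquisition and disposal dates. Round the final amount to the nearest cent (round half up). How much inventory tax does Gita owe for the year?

$4498.26

Days held (1 Jan – 28 Jan 2035): 28 out of 365
Tax = $2022000 × 2.9% × 28/365 = $4498.2575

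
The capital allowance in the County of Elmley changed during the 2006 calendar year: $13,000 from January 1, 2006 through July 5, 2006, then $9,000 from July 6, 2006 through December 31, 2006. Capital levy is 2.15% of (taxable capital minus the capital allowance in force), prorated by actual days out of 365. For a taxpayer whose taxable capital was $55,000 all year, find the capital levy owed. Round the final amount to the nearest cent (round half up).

January 1 – July 5, 2006: 186 days, exemption $13,000 → ($55,000 − $13,000) × 2.15% × 186/365 = $460.1589
July 6 – December 31, 2006: 179 days, exemption $9,000 → ($55,000 − $9,000) × 2.15% × 179/365 = $485.0164
Total = $945.1753

$945.18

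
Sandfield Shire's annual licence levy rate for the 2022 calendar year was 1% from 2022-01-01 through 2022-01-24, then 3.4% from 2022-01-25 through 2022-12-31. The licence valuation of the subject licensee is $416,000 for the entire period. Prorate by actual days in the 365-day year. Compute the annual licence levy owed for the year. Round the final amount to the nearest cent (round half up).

$13,487.52

2022-01-01 to 2022-01-24: 24 days at 1% → $416,000 × 1% × 24/365 = $273.5342
2022-01-25 to 2022-12-31: 341 days at 3.4% → $416,000 × 3.4% × 341/365 = $13,213.9836
Total = $13,487.5178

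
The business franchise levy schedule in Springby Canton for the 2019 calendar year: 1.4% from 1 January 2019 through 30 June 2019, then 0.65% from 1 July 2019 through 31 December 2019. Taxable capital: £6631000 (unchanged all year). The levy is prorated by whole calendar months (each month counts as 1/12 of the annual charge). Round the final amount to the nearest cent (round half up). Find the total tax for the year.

£67967.75

1 January – 30 June 2019: 6 months at 1.4% → £6631000 × 1.4% × 6/12 = £46417.0000
1 July – 31 December 2019: 6 months at 0.65% → £6631000 × 0.65% × 6/12 = £21550.7500
Total = £67967.7500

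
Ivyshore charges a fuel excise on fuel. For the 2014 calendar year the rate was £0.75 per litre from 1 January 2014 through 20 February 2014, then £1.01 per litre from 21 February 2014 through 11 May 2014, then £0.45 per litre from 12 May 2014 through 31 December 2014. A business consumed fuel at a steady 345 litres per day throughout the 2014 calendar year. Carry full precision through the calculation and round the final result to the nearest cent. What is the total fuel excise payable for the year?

£77400.75

1 January – 20 February 2014: 51 days × 345 litres/day = 17,595 litres at £0.75/litre → £13196.25
21 February – 11 May 2014: 80 days × 345 litres/day = 27,600 litres at £1.01/litre → £27876.00
12 May – 31 December 2014: 234 days × 345 litres/day = 80,730 litres at £0.45/litre → £36328.50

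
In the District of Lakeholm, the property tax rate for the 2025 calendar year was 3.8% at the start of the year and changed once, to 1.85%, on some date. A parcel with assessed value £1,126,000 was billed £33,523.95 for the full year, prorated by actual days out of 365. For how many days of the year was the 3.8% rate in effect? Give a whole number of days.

211 days

Let d = days at the first rate; then 365 − d days at the second rate.
£1,126,000 × [3.8%·d + 1.85%·(365−d)] / 365 = £33,523.95
Solving gives d = 211, so the new rate took effect on 31 Jul 2025.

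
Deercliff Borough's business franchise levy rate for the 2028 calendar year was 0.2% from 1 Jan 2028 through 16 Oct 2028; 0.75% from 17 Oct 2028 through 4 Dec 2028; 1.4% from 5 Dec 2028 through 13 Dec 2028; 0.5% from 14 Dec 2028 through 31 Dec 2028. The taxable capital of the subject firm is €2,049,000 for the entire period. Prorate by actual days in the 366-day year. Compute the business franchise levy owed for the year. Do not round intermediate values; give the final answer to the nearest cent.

1 Jan – 16 Oct 2028: 290 days at 0.2% → €2,049,000 × 0.2% × 290/366 = €3,247.0492
17 Oct – 4 Dec 2028: 49 days at 0.75% → €2,049,000 × 0.75% × 49/366 = €2,057.3975
5 Dec – 13 Dec 2028: 9 days at 1.4% → €2,049,000 × 1.4% × 9/366 = €705.3934
14 Dec – 31 Dec 2028: 18 days at 0.5% → €2,049,000 × 0.5% × 18/366 = €503.8525
Total = €6,513.6926

€6,513.69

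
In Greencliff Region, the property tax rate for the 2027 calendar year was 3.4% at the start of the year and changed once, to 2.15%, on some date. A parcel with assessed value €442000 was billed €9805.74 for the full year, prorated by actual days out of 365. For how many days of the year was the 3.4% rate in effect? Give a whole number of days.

20 days

Let d = days at the first rate; then 365 − d days at the second rate.
€442000 × [3.4%·d + 2.15%·(365−d)] / 365 = €9805.74
Solving gives d = 20, so the new rate took effect on 21 January 2027.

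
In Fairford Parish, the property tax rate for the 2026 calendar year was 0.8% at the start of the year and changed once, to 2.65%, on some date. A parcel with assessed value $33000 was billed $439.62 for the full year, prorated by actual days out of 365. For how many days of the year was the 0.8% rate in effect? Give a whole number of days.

Let d = days at the first rate; then 365 − d days at the second rate.
$33000 × [0.8%·d + 2.65%·(365−d)] / 365 = $439.62
Solving gives d = 260, so the new rate took effect on September 18, 2026.

260 days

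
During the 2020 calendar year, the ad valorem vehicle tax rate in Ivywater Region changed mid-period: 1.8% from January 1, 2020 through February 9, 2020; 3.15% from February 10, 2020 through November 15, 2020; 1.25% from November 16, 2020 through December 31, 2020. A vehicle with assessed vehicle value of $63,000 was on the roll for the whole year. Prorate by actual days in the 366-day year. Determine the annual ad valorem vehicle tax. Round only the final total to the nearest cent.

$1,741.11

January 1 – February 9, 2020: 40 days at 1.8% → $63,000 × 1.8% × 40/366 = $123.9344
February 10 – November 15, 2020: 280 days at 3.15% → $63,000 × 3.15% × 280/366 = $1,518.1967
November 16 – December 31, 2020: 46 days at 1.25% → $63,000 × 1.25% × 46/366 = $98.9754
Total = $1,741.1066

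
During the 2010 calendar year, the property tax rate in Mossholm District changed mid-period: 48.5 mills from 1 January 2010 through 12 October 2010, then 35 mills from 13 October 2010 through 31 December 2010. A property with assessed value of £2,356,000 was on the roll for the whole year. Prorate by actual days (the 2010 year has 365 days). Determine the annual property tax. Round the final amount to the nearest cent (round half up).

£107,294.82

1 January – 12 October 2010: 285 days at 48.5 mills → £2,356,000 × 4.85% × 285/365 = £89,221.3973
13 October – 31 December 2010: 80 days at 35 mills → £2,356,000 × 3.5% × 80/365 = £18,073.4247
Total = £107,294.8219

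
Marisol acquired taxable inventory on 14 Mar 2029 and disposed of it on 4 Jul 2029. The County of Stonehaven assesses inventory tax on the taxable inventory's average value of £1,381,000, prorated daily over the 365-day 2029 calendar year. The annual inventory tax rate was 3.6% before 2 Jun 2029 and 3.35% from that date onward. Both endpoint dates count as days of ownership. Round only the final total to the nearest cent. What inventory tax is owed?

14 Mar – 1 Jun 2029: 80 days at 3.6% → £1,381,000 × 3.6% × 80/365 = £10,896.6575
2 Jun – 4 Jul 2029: 33 days at 3.35% → £1,381,000 × 3.35% × 33/365 = £4,182.7274
Total = £15,079.3849

£15,079.38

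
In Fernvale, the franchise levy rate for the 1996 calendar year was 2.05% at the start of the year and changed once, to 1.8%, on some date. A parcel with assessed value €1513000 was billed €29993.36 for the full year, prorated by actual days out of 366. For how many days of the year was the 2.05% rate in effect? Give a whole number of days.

Let d = days at the first rate; then 366 − d days at the second rate.
€1513000 × [2.05%·d + 1.8%·(366−d)] / 366 = €29993.36
Solving gives d = 267, so the new rate took effect on 24 Sep 1996.

267 days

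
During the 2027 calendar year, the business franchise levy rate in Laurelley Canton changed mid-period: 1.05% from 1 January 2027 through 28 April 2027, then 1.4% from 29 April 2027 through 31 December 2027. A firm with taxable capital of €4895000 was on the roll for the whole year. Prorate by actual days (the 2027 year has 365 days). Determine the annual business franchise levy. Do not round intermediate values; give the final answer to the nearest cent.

1 January – 28 April 2027: 118 days at 1.05% → €4895000 × 1.05% × 118/365 = €16616.1781
29 April – 31 December 2027: 247 days at 1.4% → €4895000 × 1.4% × 247/365 = €46375.0959
Total = €62991.2740

€62991.27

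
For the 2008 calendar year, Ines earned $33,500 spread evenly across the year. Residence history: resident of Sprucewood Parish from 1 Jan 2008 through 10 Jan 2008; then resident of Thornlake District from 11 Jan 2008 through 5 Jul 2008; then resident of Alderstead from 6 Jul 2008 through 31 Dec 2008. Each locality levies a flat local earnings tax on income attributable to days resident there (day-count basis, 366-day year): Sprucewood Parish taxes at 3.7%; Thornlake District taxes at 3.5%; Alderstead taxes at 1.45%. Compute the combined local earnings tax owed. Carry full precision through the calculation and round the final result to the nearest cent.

$838.46

Sprucewood Parish, 1 Jan – 10 Jan 2008: 10 days → $33,500 × 3.7% × 10/366 = $33.8661
Thornlake District, 11 Jan – 5 Jul 2008: 177 days → $33,500 × 3.5% × 177/366 = $567.0287
Alderstead, 6 Jul – 31 Dec 2008: 179 days → $33,500 × 1.45% × 179/366 = $237.5663
Total = $838.4611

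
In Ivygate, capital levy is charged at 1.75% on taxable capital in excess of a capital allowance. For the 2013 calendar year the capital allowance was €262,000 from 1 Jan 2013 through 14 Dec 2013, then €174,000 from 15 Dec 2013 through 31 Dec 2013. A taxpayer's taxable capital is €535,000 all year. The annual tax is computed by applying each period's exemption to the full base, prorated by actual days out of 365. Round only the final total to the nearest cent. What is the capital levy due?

1 Jan – 14 Dec 2013: 348 days, exemption €262,000 → (€535,000 − €262,000) × 1.75% × 348/365 = €4,554.9863
15 Dec – 31 Dec 2013: 17 days, exemption €174,000 → (€535,000 − €174,000) × 1.75% × 17/365 = €294.2397
Total = €4,849.2260

€4,849.23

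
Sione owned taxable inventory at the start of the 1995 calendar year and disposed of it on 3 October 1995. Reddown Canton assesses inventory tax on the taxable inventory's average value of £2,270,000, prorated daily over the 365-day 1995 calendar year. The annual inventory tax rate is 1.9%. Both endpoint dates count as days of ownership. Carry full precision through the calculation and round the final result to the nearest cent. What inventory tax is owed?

£32,613.37

Days held (1 January – 3 October 1995): 276 out of 365
Tax = £2,270,000 × 1.9% × 276/365 = £32,613.3699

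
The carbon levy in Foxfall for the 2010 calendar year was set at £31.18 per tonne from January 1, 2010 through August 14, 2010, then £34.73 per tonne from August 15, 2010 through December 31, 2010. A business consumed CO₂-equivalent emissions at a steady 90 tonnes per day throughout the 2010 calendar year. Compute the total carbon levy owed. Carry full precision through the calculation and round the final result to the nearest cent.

January 1 – August 14, 2010: 226 days × 90 tonnes/day = 20,340 tonnes at £31.18/tonne → £634,201.20
August 15 – December 31, 2010: 139 days × 90 tonnes/day = 12,510 tonnes at £34.73/tonne → £434,472.30

£1,068,673.50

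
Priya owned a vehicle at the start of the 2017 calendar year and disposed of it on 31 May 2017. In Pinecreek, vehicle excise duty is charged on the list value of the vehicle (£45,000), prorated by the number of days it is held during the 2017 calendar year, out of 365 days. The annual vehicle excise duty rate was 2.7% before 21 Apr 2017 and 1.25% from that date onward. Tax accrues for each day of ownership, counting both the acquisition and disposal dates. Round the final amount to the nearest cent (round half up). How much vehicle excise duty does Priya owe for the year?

1 Jan – 20 Apr 2017: 110 days at 2.7% → £45,000 × 2.7% × 110/365 = £366.1644
21 Apr – 31 May 2017: 41 days at 1.25% → £45,000 × 1.25% × 41/365 = £63.1849
Total = £429.3493

£429.35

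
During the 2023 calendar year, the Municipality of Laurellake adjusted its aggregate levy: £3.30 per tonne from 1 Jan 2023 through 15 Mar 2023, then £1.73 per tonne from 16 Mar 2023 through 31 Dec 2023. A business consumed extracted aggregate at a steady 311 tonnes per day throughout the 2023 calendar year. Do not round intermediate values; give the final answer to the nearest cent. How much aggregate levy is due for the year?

£232,512.93

1 Jan – 15 Mar 2023: 74 days × 311 tonnes/day = 23,014 tonnes at £3.30/tonne → £75,946.20
16 Mar – 31 Dec 2023: 291 days × 311 tonnes/day = 90,501 tonnes at £1.73/tonne → £156,566.73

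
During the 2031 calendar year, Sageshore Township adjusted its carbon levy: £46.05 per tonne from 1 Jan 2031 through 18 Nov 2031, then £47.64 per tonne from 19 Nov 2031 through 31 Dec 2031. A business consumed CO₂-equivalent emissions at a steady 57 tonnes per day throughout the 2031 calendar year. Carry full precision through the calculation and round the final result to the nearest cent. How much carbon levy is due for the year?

1 Jan – 18 Nov 2031: 322 days × 57 tonnes/day = 18,354 tonnes at £46.05/tonne → £845,201.70
19 Nov – 31 Dec 2031: 43 days × 57 tonnes/day = 2,451 tonnes at £47.64/tonne → £116,765.64

£961,967.34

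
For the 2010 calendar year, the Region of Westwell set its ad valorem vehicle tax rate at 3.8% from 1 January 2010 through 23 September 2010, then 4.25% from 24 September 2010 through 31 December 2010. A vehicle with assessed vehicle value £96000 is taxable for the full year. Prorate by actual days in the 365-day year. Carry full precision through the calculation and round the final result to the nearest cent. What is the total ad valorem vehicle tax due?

£3765.17

1 January – 23 September 2010: 266 days at 3.8% → £96000 × 3.8% × 266/365 = £2658.5425
24 September – 31 December 2010: 99 days at 4.25% → £96000 × 4.25% × 99/365 = £1106.6301
Total = £3765.1726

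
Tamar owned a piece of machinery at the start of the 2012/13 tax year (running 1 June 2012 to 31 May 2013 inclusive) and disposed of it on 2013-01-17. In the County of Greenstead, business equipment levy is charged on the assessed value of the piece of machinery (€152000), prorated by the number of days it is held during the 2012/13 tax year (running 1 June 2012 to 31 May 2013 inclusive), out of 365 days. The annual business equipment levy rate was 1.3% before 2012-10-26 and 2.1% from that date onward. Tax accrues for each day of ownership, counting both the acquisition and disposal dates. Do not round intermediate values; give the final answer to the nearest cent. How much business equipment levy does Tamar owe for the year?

€1530.41

2012-06-01 to 2012-10-25: 147 days at 1.3% → €152000 × 1.3% × 147/365 = €795.8137
2012-10-26 to 2013-01-17: 84 days at 2.1% → €152000 × 2.1% × 84/365 = €734.5973
Total = €1530.4110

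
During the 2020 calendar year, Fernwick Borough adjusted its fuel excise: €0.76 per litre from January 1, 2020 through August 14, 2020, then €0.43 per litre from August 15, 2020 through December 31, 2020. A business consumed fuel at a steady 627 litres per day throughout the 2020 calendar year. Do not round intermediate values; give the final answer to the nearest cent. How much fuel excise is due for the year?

January 1 – August 14, 2020: 227 days × 627 litres/day = 142,329 litres at €0.76/litre → €108,170.04
August 15 – December 31, 2020: 139 days × 627 litres/day = 87,153 litres at €0.43/litre → €37,475.79

€145,645.83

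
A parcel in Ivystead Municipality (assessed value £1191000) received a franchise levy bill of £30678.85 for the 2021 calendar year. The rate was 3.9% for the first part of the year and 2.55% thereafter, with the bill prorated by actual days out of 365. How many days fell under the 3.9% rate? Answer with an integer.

Let d = days at the first rate; then 365 − d days at the second rate.
£1191000 × [3.9%·d + 2.55%·(365−d)] / 365 = £30678.85
Solving gives d = 7, so the new rate took effect on January 8, 2021.

7 days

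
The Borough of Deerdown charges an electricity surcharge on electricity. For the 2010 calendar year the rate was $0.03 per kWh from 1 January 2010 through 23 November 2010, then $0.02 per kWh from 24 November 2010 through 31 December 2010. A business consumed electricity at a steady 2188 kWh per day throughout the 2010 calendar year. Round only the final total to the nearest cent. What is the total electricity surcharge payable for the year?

1 January – 23 November 2010: 327 days × 2188 kWh/day = 715,476 kWh at $0.03/kWh → $21,464.28
24 November – 31 December 2010: 38 days × 2188 kWh/day = 83,144 kWh at $0.02/kWh → $1,662.88

$23,127.16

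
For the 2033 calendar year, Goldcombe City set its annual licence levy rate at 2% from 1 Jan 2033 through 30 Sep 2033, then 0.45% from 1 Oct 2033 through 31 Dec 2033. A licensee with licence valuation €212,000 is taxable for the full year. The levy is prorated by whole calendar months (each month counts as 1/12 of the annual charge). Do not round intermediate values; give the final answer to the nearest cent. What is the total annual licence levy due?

€3,418.50

1 Jan – 30 Sep 2033: 9 months at 2% → €212,000 × 2% × 9/12 = €3,180.0000
1 Oct – 31 Dec 2033: 3 months at 0.45% → €212,000 × 0.45% × 3/12 = €238.5000
Total = €3,418.5000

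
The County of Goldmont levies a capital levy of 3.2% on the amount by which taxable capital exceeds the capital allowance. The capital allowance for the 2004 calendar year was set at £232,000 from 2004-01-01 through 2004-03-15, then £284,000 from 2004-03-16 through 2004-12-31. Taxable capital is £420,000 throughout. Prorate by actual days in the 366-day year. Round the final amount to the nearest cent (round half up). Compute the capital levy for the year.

£4,692.98

2004-01-01 to 2004-03-15: 75 days, exemption £232,000 → (£420,000 − £232,000) × 3.2% × 75/366 = £1,232.7869
2004-03-16 to 2004-12-31: 291 days, exemption £284,000 → (£420,000 − £284,000) × 3.2% × 291/366 = £3,460.1967
Total = £4,692.9836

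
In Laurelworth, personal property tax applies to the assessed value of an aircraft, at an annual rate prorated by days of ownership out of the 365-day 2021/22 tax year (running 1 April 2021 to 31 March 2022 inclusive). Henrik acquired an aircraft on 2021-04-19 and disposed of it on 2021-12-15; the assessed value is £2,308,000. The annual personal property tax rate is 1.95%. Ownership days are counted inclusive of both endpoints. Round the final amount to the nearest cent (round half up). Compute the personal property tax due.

£29,716.29

Days held (2021-04-19 to 2021-12-15): 241 out of 365
Tax = £2,308,000 × 1.95% × 241/365 = £29,716.2904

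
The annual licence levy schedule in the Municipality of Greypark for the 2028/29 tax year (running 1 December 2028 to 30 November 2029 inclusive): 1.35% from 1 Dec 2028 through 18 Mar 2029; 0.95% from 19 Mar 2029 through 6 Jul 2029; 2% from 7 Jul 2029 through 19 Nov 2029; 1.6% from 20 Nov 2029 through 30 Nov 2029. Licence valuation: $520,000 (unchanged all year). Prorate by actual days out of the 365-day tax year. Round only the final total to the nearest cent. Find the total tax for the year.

$7,691.73

1 Dec 2028 – 18 Mar 2029: 108 days at 1.35% → $520,000 × 1.35% × 108/365 = $2,077.1507
19 Mar – 6 Jul 2029: 110 days at 0.95% → $520,000 × 0.95% × 110/365 = $1,488.7671
7 Jul – 19 Nov 2029: 136 days at 2% → $520,000 × 2% × 136/365 = $3,875.0685
20 Nov – 30 Nov 2029: 11 days at 1.6% → $520,000 × 1.6% × 11/365 = $250.7397
Total = $7,691.7260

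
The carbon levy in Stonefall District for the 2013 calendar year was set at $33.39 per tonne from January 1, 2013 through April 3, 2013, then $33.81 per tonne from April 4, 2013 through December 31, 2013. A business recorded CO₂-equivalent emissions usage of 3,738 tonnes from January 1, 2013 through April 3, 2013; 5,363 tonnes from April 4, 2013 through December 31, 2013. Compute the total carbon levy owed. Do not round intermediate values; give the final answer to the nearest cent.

January 1 – April 3, 2013: 3,738 tonnes at $33.39/tonne → $124811.82
April 4 – December 31, 2013: 5,363 tonnes at $33.81/tonne → $181323.03

$306134.85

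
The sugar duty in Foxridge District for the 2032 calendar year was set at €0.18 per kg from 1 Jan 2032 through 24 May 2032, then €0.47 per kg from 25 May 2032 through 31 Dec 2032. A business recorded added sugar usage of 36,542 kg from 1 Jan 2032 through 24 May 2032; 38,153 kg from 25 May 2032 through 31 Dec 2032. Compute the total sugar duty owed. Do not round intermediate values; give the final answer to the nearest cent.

€24509.47

1 Jan – 24 May 2032: 36,542 kg at €0.18/kg → €6577.56
25 May – 31 Dec 2032: 38,153 kg at €0.47/kg → €17931.91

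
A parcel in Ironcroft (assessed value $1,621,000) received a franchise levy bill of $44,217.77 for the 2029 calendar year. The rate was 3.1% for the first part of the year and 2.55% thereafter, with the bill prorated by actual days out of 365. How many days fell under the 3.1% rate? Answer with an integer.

118 days

Let d = days at the first rate; then 365 − d days at the second rate.
$1,621,000 × [3.1%·d + 2.55%·(365−d)] / 365 = $44,217.77
Solving gives d = 118, so the new rate took effect on April 29, 2029.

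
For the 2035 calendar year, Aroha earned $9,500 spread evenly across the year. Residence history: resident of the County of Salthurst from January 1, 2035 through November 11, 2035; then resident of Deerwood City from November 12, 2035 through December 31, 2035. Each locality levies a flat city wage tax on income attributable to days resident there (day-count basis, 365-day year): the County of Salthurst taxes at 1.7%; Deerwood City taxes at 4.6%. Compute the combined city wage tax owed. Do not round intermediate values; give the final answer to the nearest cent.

$199.24

The County of Salthurst, January 1 – November 11, 2035: 315 days → $9,500 × 1.7% × 315/365 = $139.3767
Deerwood City, November 12 – December 31, 2035: 50 days → $9,500 × 4.6% × 50/365 = $59.8630
Total = $199.2397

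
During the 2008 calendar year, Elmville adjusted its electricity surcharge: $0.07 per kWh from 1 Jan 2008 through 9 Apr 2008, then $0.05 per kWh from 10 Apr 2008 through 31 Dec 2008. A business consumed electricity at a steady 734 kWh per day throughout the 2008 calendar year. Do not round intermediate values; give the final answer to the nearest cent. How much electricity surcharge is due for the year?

1 Jan – 9 Apr 2008: 100 days × 734 kWh/day = 73,400 kWh at $0.07/kWh → $5138.00
10 Apr – 31 Dec 2008: 266 days × 734 kWh/day = 195,244 kWh at $0.05/kWh → $9762.20

$14900.20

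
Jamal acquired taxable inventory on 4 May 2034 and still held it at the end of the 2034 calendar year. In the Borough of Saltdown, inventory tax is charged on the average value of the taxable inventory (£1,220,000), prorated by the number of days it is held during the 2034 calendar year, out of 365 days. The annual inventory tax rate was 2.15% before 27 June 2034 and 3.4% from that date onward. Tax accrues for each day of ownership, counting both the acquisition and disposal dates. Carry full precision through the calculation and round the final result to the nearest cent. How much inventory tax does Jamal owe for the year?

4 May – 26 June 2034: 54 days at 2.15% → £1,220,000 × 2.15% × 54/365 = £3,880.6027
27 June – 31 December 2034: 188 days at 3.4% → £1,220,000 × 3.4% × 188/365 = £21,365.0411
Total = £25,245.6438

£25,245.64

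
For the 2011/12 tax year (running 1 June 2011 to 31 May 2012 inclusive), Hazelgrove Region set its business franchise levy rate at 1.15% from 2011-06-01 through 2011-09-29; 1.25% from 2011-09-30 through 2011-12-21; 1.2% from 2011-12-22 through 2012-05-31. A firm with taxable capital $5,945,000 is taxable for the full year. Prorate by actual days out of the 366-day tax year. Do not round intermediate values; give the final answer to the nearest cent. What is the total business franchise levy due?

$71,031.38

2011-06-01 to 2011-09-29: 121 days at 1.15% → $5,945,000 × 1.15% × 121/366 = $22,602.3702
2011-09-30 to 2011-12-21: 83 days at 1.25% → $5,945,000 × 1.25% × 83/366 = $16,852.2883
2011-12-22 to 2012-05-31: 162 days at 1.2% → $5,945,000 × 1.2% × 162/366 = $31,576.7213
Total = $71,031.3798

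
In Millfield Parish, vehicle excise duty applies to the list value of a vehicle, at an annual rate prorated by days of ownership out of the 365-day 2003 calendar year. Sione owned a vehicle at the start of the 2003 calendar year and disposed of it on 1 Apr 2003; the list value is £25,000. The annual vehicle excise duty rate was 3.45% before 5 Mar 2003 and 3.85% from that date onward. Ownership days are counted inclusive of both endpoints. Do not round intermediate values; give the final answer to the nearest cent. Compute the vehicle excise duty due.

1 Jan – 4 Mar 2003: 63 days at 3.45% → £25,000 × 3.45% × 63/365 = £148.8699
5 Mar – 1 Apr 2003: 28 days at 3.85% → £25,000 × 3.85% × 28/365 = £73.8356
Total = £222.7055

£222.71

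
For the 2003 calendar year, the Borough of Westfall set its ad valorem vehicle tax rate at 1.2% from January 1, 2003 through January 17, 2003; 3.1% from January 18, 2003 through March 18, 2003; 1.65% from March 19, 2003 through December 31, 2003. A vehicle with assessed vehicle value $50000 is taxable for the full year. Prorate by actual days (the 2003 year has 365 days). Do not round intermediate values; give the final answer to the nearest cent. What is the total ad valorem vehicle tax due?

January 1 – January 17, 2003: 17 days at 1.2% → $50000 × 1.2% × 17/365 = $27.9452
January 18 – March 18, 2003: 60 days at 3.1% → $50000 × 3.1% × 60/365 = $254.7945
March 19 – December 31, 2003: 288 days at 1.65% → $50000 × 1.65% × 288/365 = $650.9589
Total = $933.6986

$933.70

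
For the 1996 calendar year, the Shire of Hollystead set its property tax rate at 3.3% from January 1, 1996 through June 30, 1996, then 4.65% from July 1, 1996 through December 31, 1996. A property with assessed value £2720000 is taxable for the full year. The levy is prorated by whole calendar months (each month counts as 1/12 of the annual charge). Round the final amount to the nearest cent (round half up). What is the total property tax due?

£108120.00

January 1 – June 30, 1996: 6 months at 3.3% → £2720000 × 3.3% × 6/12 = £44880.0000
July 1 – December 31, 1996: 6 months at 4.65% → £2720000 × 4.65% × 6/12 = £63240.0000
Total = £108120.0000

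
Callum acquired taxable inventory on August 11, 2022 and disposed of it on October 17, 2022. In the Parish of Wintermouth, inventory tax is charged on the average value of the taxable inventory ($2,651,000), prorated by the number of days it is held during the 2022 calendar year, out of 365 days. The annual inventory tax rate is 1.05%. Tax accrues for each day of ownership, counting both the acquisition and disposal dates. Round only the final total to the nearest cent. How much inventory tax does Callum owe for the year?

Days held (August 11 – October 17, 2022): 68 out of 365
Tax = $2,651,000 × 1.05% × 68/365 = $5,185.7918

$5,185.79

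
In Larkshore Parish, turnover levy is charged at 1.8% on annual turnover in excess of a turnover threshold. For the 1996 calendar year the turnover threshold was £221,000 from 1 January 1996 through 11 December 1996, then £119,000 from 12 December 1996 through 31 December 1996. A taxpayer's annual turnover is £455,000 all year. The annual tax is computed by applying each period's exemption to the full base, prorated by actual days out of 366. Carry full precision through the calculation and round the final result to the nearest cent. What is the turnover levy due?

£4,312.33

1 January – 11 December 1996: 346 days, exemption £221,000 → (£455,000 − £221,000) × 1.8% × 346/366 = £3,981.8361
12 December – 31 December 1996: 20 days, exemption £119,000 → (£455,000 − £119,000) × 1.8% × 20/366 = £330.4918
Total = £4,312.3279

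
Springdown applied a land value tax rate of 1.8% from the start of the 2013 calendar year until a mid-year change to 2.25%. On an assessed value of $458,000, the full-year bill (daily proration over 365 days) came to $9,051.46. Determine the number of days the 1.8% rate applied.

Let d = days at the first rate; then 365 − d days at the second rate.
$458,000 × [1.8%·d + 2.25%·(365−d)] / 365 = $9,051.46
Solving gives d = 222, so the new rate took effect on August 11, 2013.

222 days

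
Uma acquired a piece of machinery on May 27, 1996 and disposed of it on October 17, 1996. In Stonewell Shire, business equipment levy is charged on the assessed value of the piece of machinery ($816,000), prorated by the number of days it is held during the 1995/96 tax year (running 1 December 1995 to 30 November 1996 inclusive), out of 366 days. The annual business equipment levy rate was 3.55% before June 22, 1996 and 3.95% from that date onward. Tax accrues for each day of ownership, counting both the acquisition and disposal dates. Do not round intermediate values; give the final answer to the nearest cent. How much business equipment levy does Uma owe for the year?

May 27 – June 21, 1996: 26 days at 3.55% → $816,000 × 3.55% × 26/366 = $2,057.8361
June 22 – October 17, 1996: 118 days at 3.95% → $816,000 × 3.95% × 118/366 = $10,391.7377
Total = $12,449.5738

$12,449.57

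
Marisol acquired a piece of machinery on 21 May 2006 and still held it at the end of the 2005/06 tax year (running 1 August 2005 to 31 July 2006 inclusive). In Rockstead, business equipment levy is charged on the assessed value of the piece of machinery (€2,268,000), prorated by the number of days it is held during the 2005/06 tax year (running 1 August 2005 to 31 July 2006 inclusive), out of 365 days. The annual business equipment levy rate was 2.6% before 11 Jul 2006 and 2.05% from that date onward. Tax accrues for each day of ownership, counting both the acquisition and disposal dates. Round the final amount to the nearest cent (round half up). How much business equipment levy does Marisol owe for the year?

21 May – 10 Jul 2006: 51 days at 2.6% → €2,268,000 × 2.6% × 51/365 = €8,239.3644
11 Jul – 31 Jul 2006: 21 days at 2.05% → €2,268,000 × 2.05% × 21/365 = €2,674.9973
Total = €10,914.3616

€10,914.36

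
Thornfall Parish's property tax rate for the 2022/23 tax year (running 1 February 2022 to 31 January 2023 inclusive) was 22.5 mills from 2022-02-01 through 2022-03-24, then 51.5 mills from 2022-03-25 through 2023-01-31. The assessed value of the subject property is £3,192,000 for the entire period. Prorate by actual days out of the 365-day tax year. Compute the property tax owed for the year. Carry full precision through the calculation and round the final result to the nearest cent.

2022-02-01 to 2022-03-24: 52 days at 22.5 mills → £3,192,000 × 2.25% × 52/365 = £10,231.8904
2022-03-25 to 2023-01-31: 313 days at 51.5 mills → £3,192,000 × 5.15% × 313/365 = £140,968.3397
Total = £151,200.2301

£151,200.23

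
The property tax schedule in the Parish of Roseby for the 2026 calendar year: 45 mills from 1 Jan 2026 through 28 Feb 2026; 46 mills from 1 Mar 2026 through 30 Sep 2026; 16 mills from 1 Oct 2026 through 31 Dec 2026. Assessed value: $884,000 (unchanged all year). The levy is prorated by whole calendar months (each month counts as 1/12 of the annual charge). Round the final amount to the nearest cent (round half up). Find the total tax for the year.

1 Jan – 28 Feb 2026: 2 months at 45 mills → $884,000 × 4.5% × 2/12 = $6,630.0000
1 Mar – 30 Sep 2026: 7 months at 46 mills → $884,000 × 4.6% × 7/12 = $23,720.6667
1 Oct – 31 Dec 2026: 3 months at 16 mills → $884,000 × 1.6% × 3/12 = $3,536.0000
Total = $33,886.6667

$33,886.67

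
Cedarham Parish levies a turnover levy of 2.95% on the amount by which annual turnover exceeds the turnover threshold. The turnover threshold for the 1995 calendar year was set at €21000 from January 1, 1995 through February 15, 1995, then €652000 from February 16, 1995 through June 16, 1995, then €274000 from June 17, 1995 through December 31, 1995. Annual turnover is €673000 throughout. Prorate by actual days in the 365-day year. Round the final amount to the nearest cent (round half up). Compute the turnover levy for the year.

January 1 – February 15, 1995: 46 days, exemption €21000 → (€673000 − €21000) × 2.95% × 46/365 = €2424.0110
February 16 – June 16, 1995: 121 days, exemption €652000 → (€673000 − €652000) × 2.95% × 121/365 = €205.3685
June 17 – December 31, 1995: 198 days, exemption €274000 → (€673000 − €274000) × 2.95% × 198/365 = €6385.0932
Total = €9014.4726

€9014.47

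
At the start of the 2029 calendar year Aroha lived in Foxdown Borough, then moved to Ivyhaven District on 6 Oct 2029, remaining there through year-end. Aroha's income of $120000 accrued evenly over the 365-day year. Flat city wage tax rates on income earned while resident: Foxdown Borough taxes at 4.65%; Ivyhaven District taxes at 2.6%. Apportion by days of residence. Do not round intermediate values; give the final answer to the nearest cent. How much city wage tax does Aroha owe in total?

Foxdown Borough, 1 Jan – 5 Oct 2029: 278 days → $120000 × 4.65% × 278/365 = $4249.9726
Ivyhaven District, 6 Oct – 31 Dec 2029: 87 days → $120000 × 2.6% × 87/365 = $743.6712
Total = $4993.6438

$4993.64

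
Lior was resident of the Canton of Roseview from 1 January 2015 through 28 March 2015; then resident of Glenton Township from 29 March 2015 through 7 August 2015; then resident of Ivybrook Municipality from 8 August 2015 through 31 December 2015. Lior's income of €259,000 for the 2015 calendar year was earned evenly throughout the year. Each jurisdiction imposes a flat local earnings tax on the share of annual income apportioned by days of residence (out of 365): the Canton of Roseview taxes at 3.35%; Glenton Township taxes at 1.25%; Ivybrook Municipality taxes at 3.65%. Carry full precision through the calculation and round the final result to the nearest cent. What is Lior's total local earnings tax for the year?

€7,020.32

The Canton of Roseview, 1 January – 28 March 2015: 87 days → €259,000 × 3.35% × 87/365 = €2,068.0973
Glenton Township, 29 March – 7 August 2015: 132 days → €259,000 × 1.25% × 132/365 = €1,170.8219
Ivybrook Municipality, 8 August – 31 December 2015: 146 days → €259,000 × 3.65% × 146/365 = €3,781.4000
Total = €7,020.3192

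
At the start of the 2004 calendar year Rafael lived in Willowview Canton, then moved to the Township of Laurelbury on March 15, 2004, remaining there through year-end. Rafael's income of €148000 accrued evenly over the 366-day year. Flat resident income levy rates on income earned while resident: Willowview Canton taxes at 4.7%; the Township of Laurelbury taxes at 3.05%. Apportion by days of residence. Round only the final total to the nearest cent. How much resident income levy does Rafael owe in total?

Willowview Canton, January 1 – March 14, 2004: 74 days → €148000 × 4.7% × 74/366 = €1406.4044
The Township of Laurelbury, March 15 – December 31, 2004: 292 days → €148000 × 3.05% × 292/366 = €3601.3333
Total = €5007.7377

€5007.74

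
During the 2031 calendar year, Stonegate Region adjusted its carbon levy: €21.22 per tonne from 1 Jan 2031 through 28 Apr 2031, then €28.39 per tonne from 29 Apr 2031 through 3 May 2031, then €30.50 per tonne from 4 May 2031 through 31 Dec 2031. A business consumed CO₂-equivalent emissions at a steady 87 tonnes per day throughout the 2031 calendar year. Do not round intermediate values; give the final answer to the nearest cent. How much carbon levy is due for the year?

€872,341.17

1 Jan – 28 Apr 2031: 118 days × 87 tonnes/day = 10,266 tonnes at €21.22/tonne → €217,844.52
29 Apr – 3 May 2031: 5 days × 87 tonnes/day = 435 tonnes at €28.39/tonne → €12,349.65
4 May – 31 Dec 2031: 242 days × 87 tonnes/day = 21,054 tonnes at €30.50/tonne → €642,147.00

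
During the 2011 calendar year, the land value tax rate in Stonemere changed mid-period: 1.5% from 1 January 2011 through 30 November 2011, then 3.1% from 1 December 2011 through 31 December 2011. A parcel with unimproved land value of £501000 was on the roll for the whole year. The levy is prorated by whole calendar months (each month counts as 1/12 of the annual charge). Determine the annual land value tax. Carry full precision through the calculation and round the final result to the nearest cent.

£8183.00

1 January – 30 November 2011: 11 months at 1.5% → £501000 × 1.5% × 11/12 = £6888.7500
1 December – 31 December 2011: 1 month at 3.1% → £501000 × 3.1% × 1/12 = £1294.2500
Total = £8183.0000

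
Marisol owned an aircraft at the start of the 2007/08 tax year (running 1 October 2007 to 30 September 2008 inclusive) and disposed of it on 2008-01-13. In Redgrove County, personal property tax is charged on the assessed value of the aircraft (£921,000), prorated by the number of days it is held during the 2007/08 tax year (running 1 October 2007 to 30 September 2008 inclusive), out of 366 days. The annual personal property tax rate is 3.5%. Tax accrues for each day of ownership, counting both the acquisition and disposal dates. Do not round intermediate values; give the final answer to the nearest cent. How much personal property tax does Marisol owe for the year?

£9,247.75

Days held (2007-10-01 to 2008-01-13): 105 out of 366
Tax = £921,000 × 3.5% × 105/366 = £9,247.7459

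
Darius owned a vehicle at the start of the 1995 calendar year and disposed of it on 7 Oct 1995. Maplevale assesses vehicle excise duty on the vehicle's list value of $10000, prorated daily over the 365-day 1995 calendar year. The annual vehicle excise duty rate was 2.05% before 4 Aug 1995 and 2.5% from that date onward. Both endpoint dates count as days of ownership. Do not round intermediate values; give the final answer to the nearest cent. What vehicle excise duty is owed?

1 Jan – 3 Aug 1995: 215 days at 2.05% → $10000 × 2.05% × 215/365 = $120.7534
4 Aug – 7 Oct 1995: 65 days at 2.5% → $10000 × 2.5% × 65/365 = $44.5205
Total = $165.2740

$165.27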